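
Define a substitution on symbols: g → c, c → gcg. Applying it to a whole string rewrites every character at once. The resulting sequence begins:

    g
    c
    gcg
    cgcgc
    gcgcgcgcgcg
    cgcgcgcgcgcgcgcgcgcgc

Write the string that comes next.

gcgcgcgcgcgcgcgcgcgcgcgcgcgcgcgcgcgcgcgcgcg

Replace each of the 21 characters of cgcgcgcgcgcgcgcgcgcgc in place — gcg c gcg c gcg c gcg c gcg c gcg c gcg c gcg c gcg c gcg c gcg — and concatenate.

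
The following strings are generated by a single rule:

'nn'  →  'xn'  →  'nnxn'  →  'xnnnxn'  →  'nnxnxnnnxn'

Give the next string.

xnnnxnnnxnxnnnxn

This is a Fibonacci-style word recurrence s(k) = s(k−2)·s(k−1): e.g. nn·xn = nnxn.
Continuing: xnnnxn · nnxnxnnnxn gives term 6.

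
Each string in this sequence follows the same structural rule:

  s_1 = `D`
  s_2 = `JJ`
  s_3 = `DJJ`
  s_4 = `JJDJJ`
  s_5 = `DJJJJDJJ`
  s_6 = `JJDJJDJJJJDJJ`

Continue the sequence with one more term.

This is a Fibonacci-style word recurrence s(k) = s(k−2)·s(k−1): e.g. D·JJ = DJJ.
So term 7 is DJJJJDJJ·JJDJJDJJJJDJJ.

DJJJJDJJJJDJJDJJJJDJJ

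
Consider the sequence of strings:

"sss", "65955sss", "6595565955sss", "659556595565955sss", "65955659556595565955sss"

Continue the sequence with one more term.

6595565955659556595565955sss

The strings grow by a fixed prefix 65955 each time.
One more step from 65955659556595565955sss gives the answer.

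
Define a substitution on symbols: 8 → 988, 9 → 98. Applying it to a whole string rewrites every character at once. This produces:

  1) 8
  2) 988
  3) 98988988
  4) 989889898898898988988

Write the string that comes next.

9898898988988989889898898898988988989889898898898988988

Applying the rule to each of the 21 symbols of 989889898898898988988 gives the pieces 98 988 98 988 988 98 988 98 988 988 98 988 988 98 988 98 988 988 98 988 988, which concatenate to the answer.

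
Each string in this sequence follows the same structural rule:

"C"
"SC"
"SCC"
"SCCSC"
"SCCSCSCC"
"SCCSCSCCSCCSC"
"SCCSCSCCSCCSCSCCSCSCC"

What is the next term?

SCCSCSCCSCCSCSCCSCSCCSCCSCSCCSCCSC

From term 3 onward, concatenate the last term with the second-to-last: SC·C = SCC, SCC·SC = SCCSC, …
The next term joins SCCSCSCCSCCSCSCCSCSCC and SCCSCSCCSCCSC.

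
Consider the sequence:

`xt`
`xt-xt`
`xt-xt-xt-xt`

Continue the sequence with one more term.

xt-xt-xt-xt-xt-xt-xt-xt

Each string is two copies of the previous one joined by '-'.
So the next term is two copies of xt-xt-xt-xt with '-' between the halves.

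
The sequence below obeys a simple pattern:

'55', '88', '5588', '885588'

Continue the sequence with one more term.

5588885588

This is a Fibonacci-style word recurrence s(k) = s(k−2)·s(k−1): e.g. 55·88 = 5588.
Continuing: 5588 · 885588 gives term 5.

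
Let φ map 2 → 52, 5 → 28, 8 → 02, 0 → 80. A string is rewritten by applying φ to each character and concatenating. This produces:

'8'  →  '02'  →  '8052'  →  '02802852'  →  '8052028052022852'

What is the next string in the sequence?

Rewriting the 16 symbols of 8052028052022852 one by one yields 02 80 28 52 80 52 02 80 28 52 80 52 52 02 28 52; concatenated:

02802852805202802852805252022852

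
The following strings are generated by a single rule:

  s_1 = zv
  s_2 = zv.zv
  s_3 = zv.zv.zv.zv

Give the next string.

Every step duplicates the string with '.' between the halves.
So the next term is two copies of zv.zv.zv.zv with '.' between the halves.

zv.zv.zv.zv.zv.zv.zv.zv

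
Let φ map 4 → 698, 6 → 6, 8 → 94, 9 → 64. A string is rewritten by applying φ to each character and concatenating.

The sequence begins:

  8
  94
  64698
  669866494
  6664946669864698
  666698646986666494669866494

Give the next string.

φ(666698646986666494669866494) expands symbol-by-symbol to 6 6 6 6 64 94 6 698 6 64 94 6 6 6 6 698 64 698 6 6 64 94 6 6 698 64 698; joining the 27 pieces gives the next term.

666664946698664946666698646986664946669864698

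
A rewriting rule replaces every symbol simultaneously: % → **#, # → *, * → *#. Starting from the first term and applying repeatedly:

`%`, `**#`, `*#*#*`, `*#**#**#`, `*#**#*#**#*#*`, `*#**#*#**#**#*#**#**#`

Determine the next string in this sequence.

*#**#*#**#**#*#**#*#**#**#*#**#*#*

Applying the rule to each of the 21 symbols of *#**#*#**#**#*#**#**# gives the pieces *# * *# *# * *# * *# *# * *# *# * *# * *# *# * *# *# *, which concatenate to the answer.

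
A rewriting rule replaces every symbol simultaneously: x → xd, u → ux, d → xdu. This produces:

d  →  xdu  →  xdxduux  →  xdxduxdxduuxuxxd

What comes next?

φ(xdxduxdxduuxuxxd) expands symbol-by-symbol to xd xdu xd xdu ux xd xdu xd xdu ux ux xd ux xd xd xdu; joining the 16 pieces gives the next term.

xdxduxdxduuxxdxduxdxduuxuxxduxxdxdxdu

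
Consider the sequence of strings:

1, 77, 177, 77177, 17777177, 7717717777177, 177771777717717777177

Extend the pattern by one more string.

Each term (from the third on) is the two preceding terms concatenated in order: term 3 = 1·77 = 177.
Continuing: 7717717777177 · 177771777717717777177 gives term 8.

7717717777177177771777717717777177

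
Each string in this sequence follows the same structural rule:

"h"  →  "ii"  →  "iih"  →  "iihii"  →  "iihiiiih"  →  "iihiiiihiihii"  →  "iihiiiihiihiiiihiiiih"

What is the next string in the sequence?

From term 3 onward, concatenate the last term with the second-to-last: ii·h = iih, iih·ii = iihii, …
So term 8 is iihiiiihiihiiiihiiiih·iihiiiihiihii.

iihiiiihiihiiiihiiiihiihiiiihiihii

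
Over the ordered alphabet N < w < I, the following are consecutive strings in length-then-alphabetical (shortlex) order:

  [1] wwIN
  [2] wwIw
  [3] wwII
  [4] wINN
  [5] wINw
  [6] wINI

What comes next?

The successor of wINI increments the rightmost position that isn't already I and resets every position after it to N.

wIwN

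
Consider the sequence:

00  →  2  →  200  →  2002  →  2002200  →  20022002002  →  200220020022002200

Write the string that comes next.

This is a Fibonacci-style word recurrence s(k) = s(k−1)·s(k−2): e.g. 2·00 = 200.
So term 8 is 200220020022002200·20022002002.

20022002002200220020022002002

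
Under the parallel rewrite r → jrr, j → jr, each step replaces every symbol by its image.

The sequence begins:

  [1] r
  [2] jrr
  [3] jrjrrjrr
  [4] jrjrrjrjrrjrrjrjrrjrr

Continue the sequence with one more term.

Applying the rule to each of the 21 symbols of jrjrrjrjrrjrrjrjrrjrr gives the pieces jr jrr jr jrr jrr jr jrr jr jrr jrr jr jrr jrr jr jrr jr jrr jrr jr jrr jrr, which concatenate to the answer.

jrjrrjrjrrjrrjrjrrjrjrrjrrjrjrrjrrjrjrrjrjrrjrrjrjrrjrr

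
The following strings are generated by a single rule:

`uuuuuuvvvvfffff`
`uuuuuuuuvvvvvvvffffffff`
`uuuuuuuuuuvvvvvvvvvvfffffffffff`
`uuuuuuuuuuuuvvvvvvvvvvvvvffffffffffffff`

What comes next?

The n-th term is 2n+2 u's then 3n-2 v's then 3n-1 f's, where the shown terms are n = 2, 3, 4, 5.
At n = 6 the blocks have lengths 14, 16, 17.

uuuuuuuuuuuuuuvvvvvvvvvvvvvvvvfffffffffffffffff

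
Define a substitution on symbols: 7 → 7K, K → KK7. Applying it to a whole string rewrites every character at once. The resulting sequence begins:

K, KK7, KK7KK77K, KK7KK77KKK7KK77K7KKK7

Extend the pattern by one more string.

Applying the rule to each of the 21 symbols of KK7KK77KKK7KK77K7KKK7 gives the pieces KK7 KK7 7K KK7 KK7 7K 7K KK7 KK7 KK7 7K KK7 KK7 7K 7K KK7 7K KK7 KK7 KK7 7K, which concatenate to the answer.

KK7KK77KKK7KK77K7KKK7KK7KK77KKK7KK77K7KKK77KKK7KK7KK77K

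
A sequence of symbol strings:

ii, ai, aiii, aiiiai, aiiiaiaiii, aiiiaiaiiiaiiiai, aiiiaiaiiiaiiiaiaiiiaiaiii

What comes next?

aiiiaiaiiiaiiiaiaiiiaiaiiiaiiiaiaiiiaiiiai

Each term (from the third on) is the previous term followed by the one before it: term 3 = ai·ii = aiii.
The next term joins aiiiaiaiiiaiiiaiaiiiaiaiii and aiiiaiaiiiaiiiai.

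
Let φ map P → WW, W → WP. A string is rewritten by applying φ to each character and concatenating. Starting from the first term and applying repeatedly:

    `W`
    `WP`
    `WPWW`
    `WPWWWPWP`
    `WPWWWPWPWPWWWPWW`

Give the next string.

WPWWWPWPWPWWWPWWWPWWWPWPWPWWWPWP

φ(WPWWWPWPWPWWWPWW) expands symbol-by-symbol to WP WW WP WP WP WW WP WW WP WW WP WP WP WW WP WP; joining the 16 pieces gives the next term.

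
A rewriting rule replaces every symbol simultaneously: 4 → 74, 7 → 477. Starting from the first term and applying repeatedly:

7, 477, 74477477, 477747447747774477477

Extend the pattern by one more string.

7447747747774477747447747774477477477747447747774477477

φ(477747447747774477477) expands symbol-by-symbol to 74 477 477 477 74 477 74 74 477 477 74 477 477 477 74 74 477 477 74 477 477; joining the 21 pieces gives the next term.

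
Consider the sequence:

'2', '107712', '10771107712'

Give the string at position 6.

10771107711077110771107712

The strings grow by a fixed prefix 10771 each time.
From 10771107712, 3 further steps: 10771107712 → 1077110771107712 → 107711077110771107712 → (answer).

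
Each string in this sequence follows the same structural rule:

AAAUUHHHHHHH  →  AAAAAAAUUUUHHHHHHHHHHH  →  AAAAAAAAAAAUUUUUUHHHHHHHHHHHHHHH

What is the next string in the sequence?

Each string has the form A^{4n-1} U^{2n} H^{4n+3} (n = 1, 2, …).
For the next term, n = 4, so the run lengths are 15, 8, 19.

AAAAAAAAAAAAAAAUUUUUUUUHHHHHHHHHHHHHHHHHHH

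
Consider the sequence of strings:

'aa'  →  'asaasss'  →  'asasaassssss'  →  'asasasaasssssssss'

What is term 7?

Each term wraps the previous one in as on the left and sss on the right.
From asasasaasssssssss, 3 further steps: asasasaasssssssss → asasasasaassssssssssss → asasasasasaasssssssssssssss → (answer).

asasasasasasaassssssssssssssssss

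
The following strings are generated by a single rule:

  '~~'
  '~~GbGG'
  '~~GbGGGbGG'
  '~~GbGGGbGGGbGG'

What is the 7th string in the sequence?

The strings grow by a fixed suffix GbGG each time.
From ~~GbGGGbGGGbGG, 3 further steps: ~~GbGGGbGGGbGG → ~~GbGGGbGGGbGGGbGG → ~~GbGGGbGGGbGGGbGGGbGG → (answer).

~~GbGGGbGGGbGGGbGGGbGGGbGG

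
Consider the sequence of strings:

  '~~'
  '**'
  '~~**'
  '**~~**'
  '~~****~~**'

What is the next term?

**~~**~~****~~**

From term 3 onward, concatenate the second-to-last term with the last: ~~·** = ~~**, **·~~** = **~~**, …
Continuing: **~~** · ~~****~~** gives term 6.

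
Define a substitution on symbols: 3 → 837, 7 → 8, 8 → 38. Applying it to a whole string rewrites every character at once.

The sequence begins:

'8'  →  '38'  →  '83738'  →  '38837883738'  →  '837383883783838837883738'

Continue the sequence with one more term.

38837883738837383883783883738837383883783838837883738

Replace each of the 24 characters of 837383883783838837883738 in place — 38 837 8 837 38 837 38 38 837 8 38 837 38 837 38 38 837 8 38 38 837 8 837 38 — and concatenate.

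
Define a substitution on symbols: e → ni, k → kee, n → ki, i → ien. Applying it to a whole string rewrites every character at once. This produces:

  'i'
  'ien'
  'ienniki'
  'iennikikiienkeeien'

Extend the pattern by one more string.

iennikikiienkeeienkeeieniennikikeeniniienniki

φ(iennikikiienkeeien) expands symbol-by-symbol to ien ni ki ki ien kee ien kee ien ien ni ki kee ni ni ien ni ki; joining the 18 pieces gives the next term.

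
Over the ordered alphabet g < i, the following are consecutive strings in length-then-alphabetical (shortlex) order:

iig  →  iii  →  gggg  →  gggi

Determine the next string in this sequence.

Find the rightmost character of gggi below i, bump it to the next letter, and reset everything to its right to g.

ggig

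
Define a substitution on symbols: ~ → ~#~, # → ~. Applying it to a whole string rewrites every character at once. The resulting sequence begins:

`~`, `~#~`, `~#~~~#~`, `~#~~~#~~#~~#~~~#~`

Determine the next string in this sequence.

~#~~~#~~#~~#~~~#~~#~~~#~~#~~~#~~#~~#~~~#~

φ(~#~~~#~~#~~#~~~#~) expands symbol-by-symbol to ~#~ ~ ~#~ ~#~ ~#~ ~ ~#~ ~#~ ~ ~#~ ~#~ ~ ~#~ ~#~ ~#~ ~ ~#~; joining the 17 pieces gives the next term.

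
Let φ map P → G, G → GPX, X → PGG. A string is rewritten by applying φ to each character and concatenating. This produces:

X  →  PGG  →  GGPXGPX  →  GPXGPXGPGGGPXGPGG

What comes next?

Replace each of the 17 characters of GPXGPXGPGGGPXGPGG in place — GPX G PGG GPX G PGG GPX G GPX GPX GPX G PGG GPX G GPX GPX — and concatenate.

GPXGPGGGPXGPGGGPXGGPXGPXGPXGPGGGPXGGPXGPX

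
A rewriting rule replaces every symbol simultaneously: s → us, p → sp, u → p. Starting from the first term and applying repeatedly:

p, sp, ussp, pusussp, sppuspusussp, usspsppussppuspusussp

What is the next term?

pususspusspsppususspsppussppuspusussp

Applying the rule to each of the 21 symbols of usspsppussppuspusussp gives the pieces p us us sp us sp sp p us us sp sp p us sp p us p us us sp, which concatenate to the answer.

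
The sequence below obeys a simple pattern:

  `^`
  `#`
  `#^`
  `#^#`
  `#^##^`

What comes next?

#^##^#^#

From term 3 onward, concatenate the last term with the second-to-last: #·^ = #^, #^·# = #^#, …
The next term joins #^##^ and #^#.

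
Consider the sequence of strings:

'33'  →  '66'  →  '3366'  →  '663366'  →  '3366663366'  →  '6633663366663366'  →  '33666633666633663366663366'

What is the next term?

663366336666336633666633666633663366663366

From term 3 onward, concatenate the second-to-last term with the last: 33·66 = 3366, 66·3366 = 663366, …
Continuing: 6633663366663366 · 33666633666633663366663366 gives term 8.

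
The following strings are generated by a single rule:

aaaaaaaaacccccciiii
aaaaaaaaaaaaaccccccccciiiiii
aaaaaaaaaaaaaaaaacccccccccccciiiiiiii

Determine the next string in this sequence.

aaaaaaaaaaaaaaaaaaaaaccccccccccccccciiiiiiiiii

The n-th term is 4n+1 a's then 3n c's then 2n i's, where the shown terms are n = 2, 3, 4.
For the next term, n = 5, so the run lengths are 21, 15, 10.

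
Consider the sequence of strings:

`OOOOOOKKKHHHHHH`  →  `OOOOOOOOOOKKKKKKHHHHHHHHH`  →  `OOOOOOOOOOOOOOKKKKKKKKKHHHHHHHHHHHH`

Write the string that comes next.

OOOOOOOOOOOOOOOOOOKKKKKKKKKKKKHHHHHHHHHHHHHHH

The n-th term is 4n+2 O's then 3n K's then 3n+3 H's (n = 1, 2, …).
For the next term, n = 4, so the run lengths are 18, 12, 15.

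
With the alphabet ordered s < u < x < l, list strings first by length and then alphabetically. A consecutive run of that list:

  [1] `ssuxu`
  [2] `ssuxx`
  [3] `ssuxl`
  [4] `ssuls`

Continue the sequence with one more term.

Treat ssuls as a base-4 numeral over the given alphabet and add one, carrying through any trailing l's.

ssulu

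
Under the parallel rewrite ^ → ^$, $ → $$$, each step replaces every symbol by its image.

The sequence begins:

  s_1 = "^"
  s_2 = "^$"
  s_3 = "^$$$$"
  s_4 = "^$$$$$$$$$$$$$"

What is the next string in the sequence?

Rewriting the 14 symbols of ^$$$$$$$$$$$$$ one by one yields ^$ $$$ $$$ $$$ $$$ $$$ $$$ $$$ $$$ $$$ $$$ $$$ $$$ $$$; concatenated:

^$$$$$$$$$$$$$$$$$$$$$$$$$$$$$$$$$$$$$$$$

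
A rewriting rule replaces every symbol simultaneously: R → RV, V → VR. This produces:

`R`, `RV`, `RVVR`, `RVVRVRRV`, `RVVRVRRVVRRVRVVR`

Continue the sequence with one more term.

RVVRVRRVVRRVRVVRVRRVRVVRRVVRVRRV

φ(RVVRVRRVVRRVRVVR) expands symbol-by-symbol to RV VR VR RV VR RV RV VR VR RV RV VR RV VR VR RV; joining the 16 pieces gives the next term.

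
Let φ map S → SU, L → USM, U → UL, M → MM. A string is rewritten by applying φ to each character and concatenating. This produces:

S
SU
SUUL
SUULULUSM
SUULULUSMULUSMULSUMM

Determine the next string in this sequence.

SUULULUSMULUSMULSUMMULUSMULSUMMULUSMSUULMMMM

Replace each of the 20 characters of SUULULUSMULUSMULSUMM in place — SU UL UL USM UL USM UL SU MM UL USM UL SU MM UL USM SU UL MM MM — and concatenate.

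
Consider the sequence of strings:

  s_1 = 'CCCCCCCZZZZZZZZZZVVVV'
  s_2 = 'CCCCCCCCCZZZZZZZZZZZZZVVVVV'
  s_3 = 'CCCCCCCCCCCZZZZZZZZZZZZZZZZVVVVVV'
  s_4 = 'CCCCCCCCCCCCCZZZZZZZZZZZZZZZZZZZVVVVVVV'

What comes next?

Reading off run lengths: C runs 7, 9, 11, 13; Z runs 10, 13, 16, 19; V runs 4, 5, 6, 7 — each is linear in n, where the shown terms are n = 3, 4, 5, 6.
Setting n = 7 gives 15, 22, 8 characters in each block.

CCCCCCCCCCCCCCCZZZZZZZZZZZZZZZZZZZZZZVVVVVVVV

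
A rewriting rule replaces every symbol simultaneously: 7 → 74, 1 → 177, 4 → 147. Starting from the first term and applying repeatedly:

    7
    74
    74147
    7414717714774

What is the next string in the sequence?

Rewriting the 13 symbols of 7414717714774 one by one yields 74 147 177 147 74 177 74 74 177 147 74 74 147; concatenated:

741471771477417774741771477474147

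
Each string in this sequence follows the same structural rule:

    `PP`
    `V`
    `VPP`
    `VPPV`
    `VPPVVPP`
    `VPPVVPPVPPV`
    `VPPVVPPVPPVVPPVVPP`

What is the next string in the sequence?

From term 3 onward, concatenate the last term with the second-to-last: V·PP = VPP, VPP·V = VPPV, …
The next term joins VPPVVPPVPPVVPPVVPP and VPPVVPPVPPV.

VPPVVPPVPPVVPPVVPPVPPVVPPVPPV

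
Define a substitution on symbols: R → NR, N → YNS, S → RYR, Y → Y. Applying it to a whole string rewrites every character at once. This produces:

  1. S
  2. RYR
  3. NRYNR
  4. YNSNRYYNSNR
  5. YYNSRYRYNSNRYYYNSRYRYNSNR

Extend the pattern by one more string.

YYYNSRYRNRYNRYYNSRYRYNSNRYYYYNSRYRNRYNRYYNSRYRYNSNR

Replace each of the 25 characters of YYNSRYRYNSNRYYYNSRYRYNSNR in place — Y Y YNS RYR NR Y NR Y YNS RYR YNS NR Y Y Y YNS RYR NR Y NR Y YNS RYR YNS NR — and concatenate.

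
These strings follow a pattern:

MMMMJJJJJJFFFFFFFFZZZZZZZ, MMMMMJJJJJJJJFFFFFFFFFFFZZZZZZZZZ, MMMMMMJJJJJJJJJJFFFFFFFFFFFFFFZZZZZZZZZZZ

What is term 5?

Term n consists of n+2 M's, followed by 2n+2 J's, followed by 3n+2 F's, followed by 2n+3 Z's, where the shown terms are n = 2, 3, 4.
Setting n = 6 gives 8, 14, 20, 15 characters in each block.

MMMMMMMMJJJJJJJJJJJJJJFFFFFFFFFFFFFFFFFFFFZZZZZZZZZZZZZZZ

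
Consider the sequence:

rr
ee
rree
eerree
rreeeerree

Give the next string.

eerreerreeeerree

Each term (from the third on) is the two preceding terms concatenated in order: term 3 = rr·ee = rree.
So term 6 is eerree·rreeeerree.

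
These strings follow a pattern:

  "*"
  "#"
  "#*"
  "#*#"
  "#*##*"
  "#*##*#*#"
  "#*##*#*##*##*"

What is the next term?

Each term (from the third on) is the previous term followed by the one before it: term 3 = #·* = #*.
So term 8 is #*##*#*##*##*·#*##*#*#.

#*##*#*##*##*#*##*#*#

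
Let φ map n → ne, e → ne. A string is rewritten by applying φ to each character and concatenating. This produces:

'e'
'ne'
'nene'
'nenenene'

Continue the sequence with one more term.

nenenenenenenene

Apply φ to nenenene symbol by symbol: n→ne, e→ne, n→ne, e→ne, n→ne, e→ne, n→ne, e→ne; joined: ne ne ne ne ne ne ne ne.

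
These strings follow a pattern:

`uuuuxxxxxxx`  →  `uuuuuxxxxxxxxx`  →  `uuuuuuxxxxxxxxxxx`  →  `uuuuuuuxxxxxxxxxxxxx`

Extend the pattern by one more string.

Term n consists of n+1 u's, followed by 2n+1 x's, where the shown terms are n = 3, 4, 5, 6.
Setting n = 7 gives 8, 15 characters in each block.

uuuuuuuuxxxxxxxxxxxxxxx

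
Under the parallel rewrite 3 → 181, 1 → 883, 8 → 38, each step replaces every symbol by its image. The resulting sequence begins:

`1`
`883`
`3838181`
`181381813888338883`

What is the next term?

Rewriting the 18 symbols of 181381813888338883 one by one yields 883 38 883 181 38 883 38 883 181 38 38 38 181 181 38 38 38 181; concatenated:

883388831813888338883181383838181181383838181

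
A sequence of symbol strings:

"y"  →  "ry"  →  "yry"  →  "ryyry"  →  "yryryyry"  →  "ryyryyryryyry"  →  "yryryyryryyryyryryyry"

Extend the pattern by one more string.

Each term (from the third on) is the two preceding terms concatenated in order: term 3 = y·ry = yry.
So term 8 is ryyryyryryyry·yryryyryryyryyryryyry.

ryyryyryryyryyryryyryryyryyryryyry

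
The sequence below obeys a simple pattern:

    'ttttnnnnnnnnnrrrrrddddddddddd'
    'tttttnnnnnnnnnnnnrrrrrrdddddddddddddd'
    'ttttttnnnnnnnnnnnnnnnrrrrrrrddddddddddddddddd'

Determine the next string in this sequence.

The n-th term is n+1 t's then 3n n's then n+2 r's then 3n+2 d's, where the shown terms are n = 3, 4, 5.
Setting n = 6 gives 7, 18, 8, 20 characters in each block.

tttttttnnnnnnnnnnnnnnnnnnrrrrrrrrdddddddddddddddddddd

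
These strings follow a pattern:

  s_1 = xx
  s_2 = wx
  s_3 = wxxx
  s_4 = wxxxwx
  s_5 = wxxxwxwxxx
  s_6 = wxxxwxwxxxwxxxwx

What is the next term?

From term 3 onward, concatenate the last term with the second-to-last: wx·xx = wxxx, wxxx·wx = wxxxwx, …
The next term joins wxxxwxwxxxwxxxwx and wxxxwxwxxx.

wxxxwxwxxxwxxxwxwxxxwxwxxx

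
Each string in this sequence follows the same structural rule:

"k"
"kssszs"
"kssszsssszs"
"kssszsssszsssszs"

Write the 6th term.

Each term is the previous one with ssszs appended.
From kssszsssszsssszs, 2 further steps: kssszsssszsssszs → kssszsssszsssszsssszs → (answer).

kssszsssszsssszsssszsssszs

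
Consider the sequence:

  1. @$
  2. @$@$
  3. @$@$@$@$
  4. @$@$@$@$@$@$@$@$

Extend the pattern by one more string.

Every step duplicates the string.
Doubling @$@$@$@$@$@$@$@$:

@$@$@$@$@$@$@$@$@$@$@$@$@$@$@$@$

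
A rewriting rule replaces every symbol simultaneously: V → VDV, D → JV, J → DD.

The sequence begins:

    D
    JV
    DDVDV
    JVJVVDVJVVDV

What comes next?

DDVDVDDVDVVDVJVVDVDDVDVVDVJVVDV

Rewriting each symbol of JVJVVDVJVVDV: J→DD, V→VDV, J→DD, V→VDV, V→VDV, D→JV, V→VDV, J→DD, V→VDV, V→VDV, D→JV, V→VDV, which concatenates to DD VDV DD VDV VDV JV VDV DD VDV VDV JV VDV.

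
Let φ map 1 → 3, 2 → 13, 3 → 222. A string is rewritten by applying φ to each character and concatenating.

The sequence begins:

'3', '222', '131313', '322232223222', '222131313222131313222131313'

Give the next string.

φ(222131313222131313222131313) expands symbol-by-symbol to 13 13 13 3 222 3 222 3 222 13 13 13 3 222 3 222 3 222 13 13 13 3 222 3 222 3 222; joining the 27 pieces gives the next term.

131313322232223222131313322232223222131313322232223222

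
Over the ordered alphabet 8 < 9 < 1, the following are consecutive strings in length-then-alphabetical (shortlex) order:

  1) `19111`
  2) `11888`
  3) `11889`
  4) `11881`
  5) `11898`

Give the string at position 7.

Stepping forward 2 times from 11898: 11898 → 11899, then the target.

11891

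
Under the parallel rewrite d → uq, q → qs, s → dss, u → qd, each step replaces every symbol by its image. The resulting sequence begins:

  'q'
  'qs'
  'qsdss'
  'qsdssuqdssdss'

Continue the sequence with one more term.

Rewriting the 13 symbols of qsdssuqdssdss one by one yields qs dss uq dss dss qd qs uq dss dss uq dss dss; concatenated:

qsdssuqdssdssqdqsuqdssdssuqdssdss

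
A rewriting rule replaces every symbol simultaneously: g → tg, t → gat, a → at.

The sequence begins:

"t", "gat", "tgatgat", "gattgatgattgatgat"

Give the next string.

Rewriting the 17 symbols of gattgatgattgatgat one by one yields tg at gat gat tg at gat tg at gat gat tg at gat tg at gat; concatenated:

tgatgatgattgatgattgatgatgattgatgattgatgat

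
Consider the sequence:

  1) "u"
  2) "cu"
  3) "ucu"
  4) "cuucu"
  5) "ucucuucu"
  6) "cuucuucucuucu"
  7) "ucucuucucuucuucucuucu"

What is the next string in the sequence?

cuucuucucuucuucucuucucuucuucucuucu

From term 3 onward, concatenate the second-to-last term with the last: u·cu = ucu, cu·ucu = cuucu, …
Continuing: cuucuucucuucu · ucucuucucuucuucucuucu gives term 8.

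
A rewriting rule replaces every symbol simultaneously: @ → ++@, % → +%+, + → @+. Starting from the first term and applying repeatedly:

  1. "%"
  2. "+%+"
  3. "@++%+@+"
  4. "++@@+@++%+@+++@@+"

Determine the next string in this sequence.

@+@+++@++@@+++@@+@++%+@+++@@+@+@+++@++@@+

Applying the rule to each of the 17 symbols of ++@@+@++%+@+++@@+ gives the pieces @+ @+ ++@ ++@ @+ ++@ @+ @+ +%+ @+ ++@ @+ @+ @+ ++@ ++@ @+, which concatenate to the answer.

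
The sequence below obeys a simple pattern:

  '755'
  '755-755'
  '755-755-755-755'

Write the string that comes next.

755-755-755-755-755-755-755-755

Each string is two copies of the previous one joined by '-'.
So the next term is two copies of 755-755-755-755 with '-' between the halves.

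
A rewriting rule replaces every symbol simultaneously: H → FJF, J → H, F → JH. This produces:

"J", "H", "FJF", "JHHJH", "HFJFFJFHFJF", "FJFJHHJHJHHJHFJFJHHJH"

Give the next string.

Applying the rule to each of the 21 symbols of FJFJHHJHJHHJHFJFJHHJH gives the pieces JH H JH H FJF FJF H FJF H FJF FJF H FJF JH H JH H FJF FJF H FJF, which concatenate to the answer.

JHHJHHFJFFJFHFJFHFJFFJFHFJFJHHJHHFJFFJFHFJF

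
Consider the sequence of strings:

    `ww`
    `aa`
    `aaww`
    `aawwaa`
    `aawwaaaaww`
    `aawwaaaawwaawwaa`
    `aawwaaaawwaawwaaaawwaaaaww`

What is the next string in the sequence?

aawwaaaawwaawwaaaawwaaaawwaawwaaaawwaawwaa

This is a Fibonacci-style word recurrence s(k) = s(k−1)·s(k−2): e.g. aa·ww = aaww.
The next term joins aawwaaaawwaawwaaaawwaaaaww and aawwaaaawwaawwaa.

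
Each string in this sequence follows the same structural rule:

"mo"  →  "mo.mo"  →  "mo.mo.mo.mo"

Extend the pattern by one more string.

s(k+1) = s(k)·.·s(k) — each term doubles the last with '.' between the halves.
So the next term is two copies of mo.mo.mo.mo with '.' between the halves.

mo.mo.mo.mo.mo.mo.mo.mo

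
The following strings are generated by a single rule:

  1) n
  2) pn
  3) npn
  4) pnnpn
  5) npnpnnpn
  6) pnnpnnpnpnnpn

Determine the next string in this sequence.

This is a Fibonacci-style word recurrence s(k) = s(k−2)·s(k−1): e.g. n·pn = npn.
Continuing: npnpnnpn · pnnpnnpnpnnpn gives term 7.

npnpnnpnpnnpnnpnpnnpn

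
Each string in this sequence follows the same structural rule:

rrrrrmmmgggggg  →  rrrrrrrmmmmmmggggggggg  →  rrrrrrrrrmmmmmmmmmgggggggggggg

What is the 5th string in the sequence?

Reading off run lengths: r runs 5, 7, 9; m runs 3, 6, 9; g runs 6, 9, 12 — each is linear in n (n = 1, 2, …).
At n = 5 the blocks have lengths 13, 15, 18.

rrrrrrrrrrrrrmmmmmmmmmmmmmmmgggggggggggggggggg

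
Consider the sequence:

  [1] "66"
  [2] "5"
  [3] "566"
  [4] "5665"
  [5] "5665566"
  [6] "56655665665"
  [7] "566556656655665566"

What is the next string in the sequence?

From term 3 onward, concatenate the last term with the second-to-last: 5·66 = 566, 566·5 = 5665, …
So term 8 is 566556656655665566·56655665665.

56655665665566556656655665665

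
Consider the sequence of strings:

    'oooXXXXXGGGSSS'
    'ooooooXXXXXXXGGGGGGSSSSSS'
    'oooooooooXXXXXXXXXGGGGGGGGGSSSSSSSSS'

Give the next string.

ooooooooooooXXXXXXXXXXXGGGGGGGGGGGGSSSSSSSSSSSS

Each string has the form o^{3n} X^{2n+3} G^{3n} S^{3n} (n = 1, 2, …).
At n = 4 the blocks have lengths 12, 11, 12, 12.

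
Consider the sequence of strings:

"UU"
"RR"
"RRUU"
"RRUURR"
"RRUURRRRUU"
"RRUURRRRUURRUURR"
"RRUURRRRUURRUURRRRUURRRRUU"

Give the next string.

Each term (from the third on) is the previous term followed by the one before it: term 3 = RR·UU = RRUU.
Continuing: RRUURRRRUURRUURRRRUURRRRUU · RRUURRRRUURRUURR gives term 8.

RRUURRRRUURRUURRRRUURRRRUURRUURRRRUURRUURR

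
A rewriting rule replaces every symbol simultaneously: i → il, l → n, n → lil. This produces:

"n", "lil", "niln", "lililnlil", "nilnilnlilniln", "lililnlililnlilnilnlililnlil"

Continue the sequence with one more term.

Rewriting the 28 symbols of lililnlililnlilnilnlililnlil one by one yields n il n il n lil n il n il n lil n il n lil il n lil n il n il n lil n il n; concatenated:

nilnilnlilnilnilnlilnilnlililnlilnilnilnlilniln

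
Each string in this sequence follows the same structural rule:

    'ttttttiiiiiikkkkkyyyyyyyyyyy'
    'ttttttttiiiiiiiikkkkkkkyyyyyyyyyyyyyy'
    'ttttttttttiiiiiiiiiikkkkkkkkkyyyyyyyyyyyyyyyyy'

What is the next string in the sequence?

ttttttttttttiiiiiiiiiiiikkkkkkkkkkkyyyyyyyyyyyyyyyyyyyy

Each string has the form t^{2n} i^{2n} k^{2n-1} y^{3n+2}, where the shown terms are n = 3, 4, 5.
Setting n = 6 gives 12, 12, 11, 20 characters in each block.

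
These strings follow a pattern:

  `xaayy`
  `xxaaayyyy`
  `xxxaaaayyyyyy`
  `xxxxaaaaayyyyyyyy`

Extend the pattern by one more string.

Term n consists of n x's, followed by n+1 a's, followed by 2n y's (n = 1, 2, …).
At n = 5 the blocks have lengths 5, 6, 10.

xxxxxaaaaaayyyyyyyyyy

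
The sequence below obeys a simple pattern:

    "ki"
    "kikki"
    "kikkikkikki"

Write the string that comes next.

Each string is two copies of the previous one joined by 'k'.
So the next term is two copies of kikkikkikki with 'k' between the halves.

kikkikkikkikkikkikkikki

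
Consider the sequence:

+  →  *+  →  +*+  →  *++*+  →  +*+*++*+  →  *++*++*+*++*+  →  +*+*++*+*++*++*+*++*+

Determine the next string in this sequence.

*++*++*+*++*++*+*++*+*++*++*+*++*+

This is a Fibonacci-style word recurrence s(k) = s(k−2)·s(k−1): e.g. +·*+ = +*+.
Continuing: *++*++*+*++*+ · +*+*++*+*++*++*+*++*+ gives term 8.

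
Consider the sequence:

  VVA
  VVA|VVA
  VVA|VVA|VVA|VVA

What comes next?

VVA|VVA|VVA|VVA|VVA|VVA|VVA|VVA

s(k+1) = s(k)·|·s(k) — each term doubles the last with '|' between the halves.
One more doubling of VVA|VVA|VVA|VVA gives the answer.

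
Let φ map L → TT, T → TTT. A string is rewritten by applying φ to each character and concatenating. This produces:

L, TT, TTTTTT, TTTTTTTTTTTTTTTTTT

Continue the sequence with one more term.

Rewriting the 18 symbols of TTTTTTTTTTTTTTTTTT one by one yields TTT TTT TTT TTT TTT TTT TTT TTT TTT TTT TTT TTT TTT TTT TTT TTT TTT TTT; concatenated:

TTTTTTTTTTTTTTTTTTTTTTTTTTTTTTTTTTTTTTTTTTTTTTTTTTTTTT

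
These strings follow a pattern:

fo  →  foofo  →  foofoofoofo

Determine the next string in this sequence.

Each string is two copies of the previous one joined by 'o'.
Doubling foofoofoofo with 'o' between the halves:

foofoofoofoofoofoofoofo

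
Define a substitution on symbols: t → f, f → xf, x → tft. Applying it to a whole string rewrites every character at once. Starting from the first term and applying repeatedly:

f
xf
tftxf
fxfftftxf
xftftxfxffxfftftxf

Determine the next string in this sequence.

Rewriting the 18 symbols of xftftxfxffxfftftxf one by one yields tft xf f xf f tft xf tft xf xf tft xf xf f xf f tft xf; concatenated:

tftxffxfftftxftftxfxftftxfxffxfftftxf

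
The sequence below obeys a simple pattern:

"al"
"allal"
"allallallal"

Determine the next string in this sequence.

Each string is two copies of the previous one joined by 'l'.
So the next term is two copies of allallallal with 'l' between the halves.

allallallallallallallal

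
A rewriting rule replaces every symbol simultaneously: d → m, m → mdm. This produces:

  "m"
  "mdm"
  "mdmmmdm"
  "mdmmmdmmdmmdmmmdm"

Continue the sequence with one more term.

mdmmmdmmdmmdmmmdmmdmmmdmmdmmmdmmdmmdmmmdm

Applying the rule to each of the 17 symbols of mdmmmdmmdmmdmmmdm gives the pieces mdm m mdm mdm mdm m mdm mdm m mdm mdm m mdm mdm mdm m mdm, which concatenate to the answer.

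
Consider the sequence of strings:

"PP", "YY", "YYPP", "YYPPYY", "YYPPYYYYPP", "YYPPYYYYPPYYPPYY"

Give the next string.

YYPPYYYYPPYYPPYYYYPPYYYYPP

From term 3 onward, concatenate the last term with the second-to-last: YY·PP = YYPP, YYPP·YY = YYPPYY, …
The next term joins YYPPYYYYPPYYPPYY and YYPPYYYYPP.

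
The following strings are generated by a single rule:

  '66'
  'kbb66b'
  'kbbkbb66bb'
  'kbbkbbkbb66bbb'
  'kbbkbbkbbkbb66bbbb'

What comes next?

s(k+1) = kbb·s(k)·b, so each term gains kbb as a prefix and b as a suffix.
One more step from kbbkbbkbbkbb66bbbb gives the answer.

kbbkbbkbbkbbkbb66bbbbb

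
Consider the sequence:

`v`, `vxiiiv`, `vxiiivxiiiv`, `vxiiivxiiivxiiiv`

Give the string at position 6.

vxiiivxiiivxiiivxiiivxiiiv

The strings grow by a fixed prefix vxiii each time.
From vxiiivxiiivxiiiv, 2 further steps: vxiiivxiiivxiiiv → vxiiivxiiivxiiivxiiiv → (answer).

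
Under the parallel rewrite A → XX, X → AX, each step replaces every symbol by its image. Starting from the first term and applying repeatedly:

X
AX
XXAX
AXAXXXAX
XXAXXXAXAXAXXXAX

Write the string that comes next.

AXAXXXAXAXAXXXAXXXAXXXAXAXAXXXAX

Applying the rule to each of the 16 symbols of XXAXXXAXAXAXXXAX gives the pieces AX AX XX AX AX AX XX AX XX AX XX AX AX AX XX AX, which concatenate to the answer.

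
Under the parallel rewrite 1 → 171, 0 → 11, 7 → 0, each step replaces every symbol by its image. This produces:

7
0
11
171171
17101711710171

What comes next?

17101711117101711710171111710171

Applying the rule to each of the 14 symbols of 17101711710171 gives the pieces 171 0 171 11 171 0 171 171 0 171 11 171 0 171, which concatenate to the answer.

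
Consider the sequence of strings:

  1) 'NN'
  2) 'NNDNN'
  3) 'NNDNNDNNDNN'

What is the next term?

Every step duplicates the string with 'D' between the halves.
One more doubling of NNDNNDNNDNN gives the answer.

NNDNNDNNDNNDNNDNNDNNDNN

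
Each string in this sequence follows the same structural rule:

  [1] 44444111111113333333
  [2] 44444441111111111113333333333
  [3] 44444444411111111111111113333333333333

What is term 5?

44444444444441111111111111111111111113333333333333333333

Each string has the form 4^{2n+1} 1^{4n} 3^{3n+1}, where the shown terms are n = 2, 3, 4.
Setting n = 6 gives 13, 24, 19 characters in each block.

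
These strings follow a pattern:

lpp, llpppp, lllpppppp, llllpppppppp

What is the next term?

The n-th term is n l's then 2n p's (n = 1, 2, …).
At n = 5 the blocks have lengths 5, 10.

lllllpppppppppp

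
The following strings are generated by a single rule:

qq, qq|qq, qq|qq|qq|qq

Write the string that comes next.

qq|qq|qq|qq|qq|qq|qq|qq

Each string is two copies of the previous one joined by '|'.
One more doubling of qq|qq|qq|qq gives the answer.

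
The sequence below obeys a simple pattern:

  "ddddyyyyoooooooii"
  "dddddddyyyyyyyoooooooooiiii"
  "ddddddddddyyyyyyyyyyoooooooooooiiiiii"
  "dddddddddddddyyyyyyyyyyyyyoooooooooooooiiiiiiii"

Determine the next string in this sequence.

ddddddddddddddddyyyyyyyyyyyyyyyyoooooooooooooooiiiiiiiiii

Reading off run lengths: d runs 4, 7, 10, 13; y runs 4, 7, 10, 13; o runs 7, 9, 11, 13; i runs 2, 4, 6, 8 — each is linear in n, where the shown terms are n = 2, 3, 4, 5.
At n = 6 the blocks have lengths 16, 16, 15, 10.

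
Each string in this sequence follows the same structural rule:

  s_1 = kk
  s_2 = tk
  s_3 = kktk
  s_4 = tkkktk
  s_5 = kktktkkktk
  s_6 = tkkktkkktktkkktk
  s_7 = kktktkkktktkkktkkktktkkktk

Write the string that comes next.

tkkktkkktktkkktkkktktkkktktkkktkkktktkkktk

Each term (from the third on) is the two preceding terms concatenated in order: term 3 = kk·tk = kktk.
Continuing: tkkktkkktktkkktk · kktktkkktktkkktkkktktkkktk gives term 8.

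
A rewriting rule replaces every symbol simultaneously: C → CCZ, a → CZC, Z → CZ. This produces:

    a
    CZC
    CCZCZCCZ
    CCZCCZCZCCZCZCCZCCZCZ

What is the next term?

Rewriting the 21 symbols of CCZCCZCZCCZCZCCZCCZCZ one by one yields CCZ CCZ CZ CCZ CCZ CZ CCZ CZ CCZ CCZ CZ CCZ CZ CCZ CCZ CZ CCZ CCZ CZ CCZ CZ; concatenated:

CCZCCZCZCCZCCZCZCCZCZCCZCCZCZCCZCZCCZCCZCZCCZCCZCZCCZCZ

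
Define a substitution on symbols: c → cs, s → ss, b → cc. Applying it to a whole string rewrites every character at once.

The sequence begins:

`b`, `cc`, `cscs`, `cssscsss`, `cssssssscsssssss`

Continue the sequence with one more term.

cssssssssssssssscsssssssssssssss

Applying the rule to each of the 16 symbols of cssssssscsssssss gives the pieces cs ss ss ss ss ss ss ss cs ss ss ss ss ss ss ss, which concatenate to the answer.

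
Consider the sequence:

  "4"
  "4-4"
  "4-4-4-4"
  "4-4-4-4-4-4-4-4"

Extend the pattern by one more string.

4-4-4-4-4-4-4-4-4-4-4-4-4-4-4-4

Each string is two copies of the previous one joined by '-'.
One more doubling of 4-4-4-4-4-4-4-4 gives the answer.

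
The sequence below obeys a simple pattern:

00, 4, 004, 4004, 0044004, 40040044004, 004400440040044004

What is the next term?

Each term (from the third on) is the two preceding terms concatenated in order: term 3 = 00·4 = 004.
So term 8 is 40040044004·004400440040044004.

40040044004004400440040044004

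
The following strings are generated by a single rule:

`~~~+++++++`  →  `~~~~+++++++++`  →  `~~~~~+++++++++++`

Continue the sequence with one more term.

Reading off run lengths: ~ runs 3, 4, 5; + runs 7, 9, 11 — each is linear in n, where the shown terms are n = 3, 4, 5.
At n = 6 the blocks have lengths 6, 13.

~~~~~~+++++++++++++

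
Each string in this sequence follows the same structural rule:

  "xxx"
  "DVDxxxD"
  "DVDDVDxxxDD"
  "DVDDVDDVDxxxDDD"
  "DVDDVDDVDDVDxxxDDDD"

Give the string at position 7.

DVDDVDDVDDVDDVDDVDxxxDDDDDD

Each term wraps the previous one in DVD on the left and D on the right.
From DVDDVDDVDDVDxxxDDDD, 2 further steps: DVDDVDDVDDVDxxxDDDD → DVDDVDDVDDVDDVDxxxDDDDD → (answer).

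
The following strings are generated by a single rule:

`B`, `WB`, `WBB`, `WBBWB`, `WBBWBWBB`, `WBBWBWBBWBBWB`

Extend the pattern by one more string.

This is a Fibonacci-style word recurrence s(k) = s(k−1)·s(k−2): e.g. WB·B = WBB.
So term 7 is WBBWBWBBWBBWB·WBBWBWBB.

WBBWBWBBWBBWBWBBWBWBB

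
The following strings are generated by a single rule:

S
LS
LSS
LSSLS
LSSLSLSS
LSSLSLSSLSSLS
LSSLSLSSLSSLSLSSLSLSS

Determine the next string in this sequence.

LSSLSLSSLSSLSLSSLSLSSLSSLSLSSLSSLS

From term 3 onward, concatenate the last term with the second-to-last: LS·S = LSS, LSS·LS = LSSLS, …
So term 8 is LSSLSLSSLSSLSLSSLSLSS·LSSLSLSSLSSLS.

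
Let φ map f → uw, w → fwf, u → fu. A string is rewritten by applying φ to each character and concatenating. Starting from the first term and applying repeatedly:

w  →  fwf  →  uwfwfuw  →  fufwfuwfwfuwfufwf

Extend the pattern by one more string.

Replace each of the 17 characters of fufwfuwfwfuwfufwf in place — uw fu uw fwf uw fu fwf uw fwf uw fu fwf uw fu uw fwf uw — and concatenate.

uwfuuwfwfuwfufwfuwfwfuwfufwfuwfuuwfwfuw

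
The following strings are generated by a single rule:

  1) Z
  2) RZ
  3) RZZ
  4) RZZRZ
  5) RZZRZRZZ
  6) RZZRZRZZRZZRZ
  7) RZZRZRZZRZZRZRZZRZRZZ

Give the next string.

Each term (from the third on) is the previous term followed by the one before it: term 3 = RZ·Z = RZZ.
So term 8 is RZZRZRZZRZZRZRZZRZRZZ·RZZRZRZZRZZRZ.

RZZRZRZZRZZRZRZZRZRZZRZZRZRZZRZZRZ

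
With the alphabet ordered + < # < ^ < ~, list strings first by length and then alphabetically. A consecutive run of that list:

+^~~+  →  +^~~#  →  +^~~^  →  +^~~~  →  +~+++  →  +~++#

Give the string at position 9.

Continuing the enumeration 3 steps past +~++#: +~++# → +~++^ → +~++~ → (answer).

+~+#+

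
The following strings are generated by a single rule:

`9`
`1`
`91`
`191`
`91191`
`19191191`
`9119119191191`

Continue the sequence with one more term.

191911919119119191191

Each term (from the third on) is the two preceding terms concatenated in order: term 3 = 9·1 = 91.
So term 8 is 19191191·9119119191191.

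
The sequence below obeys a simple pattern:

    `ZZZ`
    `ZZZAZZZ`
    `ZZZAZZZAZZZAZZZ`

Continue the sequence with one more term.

Every step duplicates the string with 'A' between the halves.
One more doubling of ZZZAZZZAZZZAZZZ gives the answer.

ZZZAZZZAZZZAZZZAZZZAZZZAZZZAZZZ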